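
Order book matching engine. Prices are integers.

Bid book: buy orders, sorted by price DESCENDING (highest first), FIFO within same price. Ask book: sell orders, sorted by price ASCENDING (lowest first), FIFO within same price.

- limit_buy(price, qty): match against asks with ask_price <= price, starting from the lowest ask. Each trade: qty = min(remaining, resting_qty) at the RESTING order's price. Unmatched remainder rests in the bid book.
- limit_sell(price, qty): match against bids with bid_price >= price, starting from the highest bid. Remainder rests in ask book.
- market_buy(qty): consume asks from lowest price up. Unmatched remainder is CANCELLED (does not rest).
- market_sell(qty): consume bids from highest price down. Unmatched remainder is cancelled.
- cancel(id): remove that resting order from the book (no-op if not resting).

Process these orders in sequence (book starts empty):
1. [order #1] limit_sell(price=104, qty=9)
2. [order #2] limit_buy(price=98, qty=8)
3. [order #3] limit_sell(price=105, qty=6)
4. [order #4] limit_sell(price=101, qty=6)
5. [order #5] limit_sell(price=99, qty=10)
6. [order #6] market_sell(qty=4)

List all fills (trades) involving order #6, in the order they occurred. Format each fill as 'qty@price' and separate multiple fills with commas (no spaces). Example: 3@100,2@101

After op 1 [order #1] limit_sell(price=104, qty=9): fills=none; bids=[-] asks=[#1:9@104]
After op 2 [order #2] limit_buy(price=98, qty=8): fills=none; bids=[#2:8@98] asks=[#1:9@104]
After op 3 [order #3] limit_sell(price=105, qty=6): fills=none; bids=[#2:8@98] asks=[#1:9@104 #3:6@105]
After op 4 [order #4] limit_sell(price=101, qty=6): fills=none; bids=[#2:8@98] asks=[#4:6@101 #1:9@104 #3:6@105]
After op 5 [order #5] limit_sell(price=99, qty=10): fills=none; bids=[#2:8@98] asks=[#5:10@99 #4:6@101 #1:9@104 #3:6@105]
After op 6 [order #6] market_sell(qty=4): fills=#2x#6:4@98; bids=[#2:4@98] asks=[#5:10@99 #4:6@101 #1:9@104 #3:6@105]

Answer: 4@98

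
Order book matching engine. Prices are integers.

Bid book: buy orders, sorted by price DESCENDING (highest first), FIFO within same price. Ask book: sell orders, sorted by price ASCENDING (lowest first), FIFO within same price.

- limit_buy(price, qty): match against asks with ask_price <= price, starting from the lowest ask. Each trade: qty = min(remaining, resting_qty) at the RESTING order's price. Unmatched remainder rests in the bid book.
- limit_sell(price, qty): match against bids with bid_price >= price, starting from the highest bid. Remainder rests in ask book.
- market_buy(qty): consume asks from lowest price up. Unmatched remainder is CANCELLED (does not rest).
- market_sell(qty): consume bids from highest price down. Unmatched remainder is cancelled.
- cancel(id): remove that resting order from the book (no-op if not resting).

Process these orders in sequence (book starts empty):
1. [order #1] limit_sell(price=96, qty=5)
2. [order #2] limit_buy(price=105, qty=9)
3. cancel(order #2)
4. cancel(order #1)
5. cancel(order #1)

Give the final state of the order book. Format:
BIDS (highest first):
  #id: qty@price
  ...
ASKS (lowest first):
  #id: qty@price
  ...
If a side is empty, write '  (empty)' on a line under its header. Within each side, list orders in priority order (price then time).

After op 1 [order #1] limit_sell(price=96, qty=5): fills=none; bids=[-] asks=[#1:5@96]
After op 2 [order #2] limit_buy(price=105, qty=9): fills=#2x#1:5@96; bids=[#2:4@105] asks=[-]
After op 3 cancel(order #2): fills=none; bids=[-] asks=[-]
After op 4 cancel(order #1): fills=none; bids=[-] asks=[-]
After op 5 cancel(order #1): fills=none; bids=[-] asks=[-]

Answer: BIDS (highest first):
  (empty)
ASKS (lowest first):
  (empty)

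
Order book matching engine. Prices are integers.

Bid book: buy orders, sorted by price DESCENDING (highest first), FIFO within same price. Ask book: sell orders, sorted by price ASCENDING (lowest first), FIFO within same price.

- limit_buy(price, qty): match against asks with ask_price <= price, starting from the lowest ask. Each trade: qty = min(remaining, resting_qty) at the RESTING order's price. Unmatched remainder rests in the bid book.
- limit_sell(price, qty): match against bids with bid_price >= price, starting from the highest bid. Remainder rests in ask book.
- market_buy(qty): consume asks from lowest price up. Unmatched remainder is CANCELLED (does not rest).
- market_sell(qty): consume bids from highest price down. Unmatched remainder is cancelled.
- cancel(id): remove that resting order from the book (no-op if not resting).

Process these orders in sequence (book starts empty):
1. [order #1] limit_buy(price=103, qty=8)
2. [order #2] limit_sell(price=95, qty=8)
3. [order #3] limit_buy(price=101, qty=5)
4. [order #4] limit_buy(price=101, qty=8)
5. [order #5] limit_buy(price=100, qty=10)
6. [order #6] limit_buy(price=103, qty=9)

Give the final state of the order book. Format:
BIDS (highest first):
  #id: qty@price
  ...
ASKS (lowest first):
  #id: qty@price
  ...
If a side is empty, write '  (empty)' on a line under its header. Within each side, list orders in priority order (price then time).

After op 1 [order #1] limit_buy(price=103, qty=8): fills=none; bids=[#1:8@103] asks=[-]
After op 2 [order #2] limit_sell(price=95, qty=8): fills=#1x#2:8@103; bids=[-] asks=[-]
After op 3 [order #3] limit_buy(price=101, qty=5): fills=none; bids=[#3:5@101] asks=[-]
After op 4 [order #4] limit_buy(price=101, qty=8): fills=none; bids=[#3:5@101 #4:8@101] asks=[-]
After op 5 [order #5] limit_buy(price=100, qty=10): fills=none; bids=[#3:5@101 #4:8@101 #5:10@100] asks=[-]
After op 6 [order #6] limit_buy(price=103, qty=9): fills=none; bids=[#6:9@103 #3:5@101 #4:8@101 #5:10@100] asks=[-]

Answer: BIDS (highest first):
  #6: 9@103
  #3: 5@101
  #4: 8@101
  #5: 10@100
ASKS (lowest first):
  (empty)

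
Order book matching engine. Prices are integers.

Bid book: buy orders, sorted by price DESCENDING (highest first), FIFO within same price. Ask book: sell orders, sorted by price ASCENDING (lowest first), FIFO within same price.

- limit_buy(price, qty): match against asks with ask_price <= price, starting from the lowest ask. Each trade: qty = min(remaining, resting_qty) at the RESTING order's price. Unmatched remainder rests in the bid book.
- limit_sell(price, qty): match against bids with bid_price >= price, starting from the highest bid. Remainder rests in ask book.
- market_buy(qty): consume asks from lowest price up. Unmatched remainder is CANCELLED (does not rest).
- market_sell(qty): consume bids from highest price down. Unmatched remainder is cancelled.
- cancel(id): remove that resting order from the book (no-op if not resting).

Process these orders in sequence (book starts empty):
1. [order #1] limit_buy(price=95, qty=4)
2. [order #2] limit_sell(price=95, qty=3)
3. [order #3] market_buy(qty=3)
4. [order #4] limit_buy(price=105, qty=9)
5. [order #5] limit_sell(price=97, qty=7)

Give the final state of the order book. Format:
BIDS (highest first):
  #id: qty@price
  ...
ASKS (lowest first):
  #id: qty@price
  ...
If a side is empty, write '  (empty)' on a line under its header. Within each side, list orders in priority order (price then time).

After op 1 [order #1] limit_buy(price=95, qty=4): fills=none; bids=[#1:4@95] asks=[-]
After op 2 [order #2] limit_sell(price=95, qty=3): fills=#1x#2:3@95; bids=[#1:1@95] asks=[-]
After op 3 [order #3] market_buy(qty=3): fills=none; bids=[#1:1@95] asks=[-]
After op 4 [order #4] limit_buy(price=105, qty=9): fills=none; bids=[#4:9@105 #1:1@95] asks=[-]
After op 5 [order #5] limit_sell(price=97, qty=7): fills=#4x#5:7@105; bids=[#4:2@105 #1:1@95] asks=[-]

Answer: BIDS (highest first):
  #4: 2@105
  #1: 1@95
ASKS (lowest first):
  (empty)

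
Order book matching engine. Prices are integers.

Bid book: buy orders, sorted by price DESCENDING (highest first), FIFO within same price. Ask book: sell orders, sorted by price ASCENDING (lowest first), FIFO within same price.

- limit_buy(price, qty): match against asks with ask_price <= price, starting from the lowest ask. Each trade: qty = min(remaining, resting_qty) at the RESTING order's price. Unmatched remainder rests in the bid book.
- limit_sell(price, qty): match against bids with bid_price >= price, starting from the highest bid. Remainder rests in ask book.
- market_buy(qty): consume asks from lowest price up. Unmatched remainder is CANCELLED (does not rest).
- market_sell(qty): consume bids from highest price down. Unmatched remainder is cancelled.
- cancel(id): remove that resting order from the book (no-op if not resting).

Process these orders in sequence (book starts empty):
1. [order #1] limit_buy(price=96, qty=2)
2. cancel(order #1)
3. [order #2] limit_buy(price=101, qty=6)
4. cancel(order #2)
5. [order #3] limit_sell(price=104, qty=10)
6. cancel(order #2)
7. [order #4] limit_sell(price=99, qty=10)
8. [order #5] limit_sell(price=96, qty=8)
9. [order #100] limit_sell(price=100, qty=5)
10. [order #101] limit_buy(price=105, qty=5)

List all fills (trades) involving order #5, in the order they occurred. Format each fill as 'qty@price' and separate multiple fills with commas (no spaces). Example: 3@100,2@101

After op 1 [order #1] limit_buy(price=96, qty=2): fills=none; bids=[#1:2@96] asks=[-]
After op 2 cancel(order #1): fills=none; bids=[-] asks=[-]
After op 3 [order #2] limit_buy(price=101, qty=6): fills=none; bids=[#2:6@101] asks=[-]
After op 4 cancel(order #2): fills=none; bids=[-] asks=[-]
After op 5 [order #3] limit_sell(price=104, qty=10): fills=none; bids=[-] asks=[#3:10@104]
After op 6 cancel(order #2): fills=none; bids=[-] asks=[#3:10@104]
After op 7 [order #4] limit_sell(price=99, qty=10): fills=none; bids=[-] asks=[#4:10@99 #3:10@104]
After op 8 [order #5] limit_sell(price=96, qty=8): fills=none; bids=[-] asks=[#5:8@96 #4:10@99 #3:10@104]
After op 9 [order #100] limit_sell(price=100, qty=5): fills=none; bids=[-] asks=[#5:8@96 #4:10@99 #100:5@100 #3:10@104]
After op 10 [order #101] limit_buy(price=105, qty=5): fills=#101x#5:5@96; bids=[-] asks=[#5:3@96 #4:10@99 #100:5@100 #3:10@104]

Answer: 5@96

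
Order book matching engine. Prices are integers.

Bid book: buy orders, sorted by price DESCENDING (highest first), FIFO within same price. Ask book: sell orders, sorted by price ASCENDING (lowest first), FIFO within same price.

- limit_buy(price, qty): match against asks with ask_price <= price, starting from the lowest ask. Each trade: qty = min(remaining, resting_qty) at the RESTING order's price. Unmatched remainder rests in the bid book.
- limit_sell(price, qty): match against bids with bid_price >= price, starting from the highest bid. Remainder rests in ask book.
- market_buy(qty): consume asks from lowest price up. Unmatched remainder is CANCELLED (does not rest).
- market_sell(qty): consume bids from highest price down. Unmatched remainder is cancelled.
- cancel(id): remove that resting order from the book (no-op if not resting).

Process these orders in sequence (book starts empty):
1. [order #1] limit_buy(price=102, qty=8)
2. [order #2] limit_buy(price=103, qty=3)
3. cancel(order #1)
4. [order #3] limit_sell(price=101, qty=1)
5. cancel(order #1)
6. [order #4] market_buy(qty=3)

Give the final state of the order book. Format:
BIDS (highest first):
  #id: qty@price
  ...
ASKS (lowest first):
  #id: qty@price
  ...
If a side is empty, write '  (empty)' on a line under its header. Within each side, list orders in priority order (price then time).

Answer: BIDS (highest first):
  #2: 2@103
ASKS (lowest first):
  (empty)

Derivation:
After op 1 [order #1] limit_buy(price=102, qty=8): fills=none; bids=[#1:8@102] asks=[-]
After op 2 [order #2] limit_buy(price=103, qty=3): fills=none; bids=[#2:3@103 #1:8@102] asks=[-]
After op 3 cancel(order #1): fills=none; bids=[#2:3@103] asks=[-]
After op 4 [order #3] limit_sell(price=101, qty=1): fills=#2x#3:1@103; bids=[#2:2@103] asks=[-]
After op 5 cancel(order #1): fills=none; bids=[#2:2@103] asks=[-]
After op 6 [order #4] market_buy(qty=3): fills=none; bids=[#2:2@103] asks=[-]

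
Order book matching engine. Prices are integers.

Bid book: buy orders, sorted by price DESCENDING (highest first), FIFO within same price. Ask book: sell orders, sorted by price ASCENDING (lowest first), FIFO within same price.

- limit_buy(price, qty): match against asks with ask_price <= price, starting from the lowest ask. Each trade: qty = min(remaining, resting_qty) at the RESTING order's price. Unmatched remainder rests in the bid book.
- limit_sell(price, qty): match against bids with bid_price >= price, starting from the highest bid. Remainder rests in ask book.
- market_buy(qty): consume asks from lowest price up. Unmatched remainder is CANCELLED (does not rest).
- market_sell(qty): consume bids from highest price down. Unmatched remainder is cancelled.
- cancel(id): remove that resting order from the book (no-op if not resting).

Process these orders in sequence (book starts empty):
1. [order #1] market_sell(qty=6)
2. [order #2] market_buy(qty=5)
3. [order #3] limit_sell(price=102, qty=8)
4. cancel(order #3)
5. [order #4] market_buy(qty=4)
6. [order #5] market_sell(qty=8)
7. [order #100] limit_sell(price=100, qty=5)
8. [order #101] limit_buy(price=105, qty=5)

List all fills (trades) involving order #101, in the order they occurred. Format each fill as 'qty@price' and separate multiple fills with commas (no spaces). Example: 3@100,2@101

Answer: 5@100

Derivation:
After op 1 [order #1] market_sell(qty=6): fills=none; bids=[-] asks=[-]
After op 2 [order #2] market_buy(qty=5): fills=none; bids=[-] asks=[-]
After op 3 [order #3] limit_sell(price=102, qty=8): fills=none; bids=[-] asks=[#3:8@102]
After op 4 cancel(order #3): fills=none; bids=[-] asks=[-]
After op 5 [order #4] market_buy(qty=4): fills=none; bids=[-] asks=[-]
After op 6 [order #5] market_sell(qty=8): fills=none; bids=[-] asks=[-]
After op 7 [order #100] limit_sell(price=100, qty=5): fills=none; bids=[-] asks=[#100:5@100]
After op 8 [order #101] limit_buy(price=105, qty=5): fills=#101x#100:5@100; bids=[-] asks=[-]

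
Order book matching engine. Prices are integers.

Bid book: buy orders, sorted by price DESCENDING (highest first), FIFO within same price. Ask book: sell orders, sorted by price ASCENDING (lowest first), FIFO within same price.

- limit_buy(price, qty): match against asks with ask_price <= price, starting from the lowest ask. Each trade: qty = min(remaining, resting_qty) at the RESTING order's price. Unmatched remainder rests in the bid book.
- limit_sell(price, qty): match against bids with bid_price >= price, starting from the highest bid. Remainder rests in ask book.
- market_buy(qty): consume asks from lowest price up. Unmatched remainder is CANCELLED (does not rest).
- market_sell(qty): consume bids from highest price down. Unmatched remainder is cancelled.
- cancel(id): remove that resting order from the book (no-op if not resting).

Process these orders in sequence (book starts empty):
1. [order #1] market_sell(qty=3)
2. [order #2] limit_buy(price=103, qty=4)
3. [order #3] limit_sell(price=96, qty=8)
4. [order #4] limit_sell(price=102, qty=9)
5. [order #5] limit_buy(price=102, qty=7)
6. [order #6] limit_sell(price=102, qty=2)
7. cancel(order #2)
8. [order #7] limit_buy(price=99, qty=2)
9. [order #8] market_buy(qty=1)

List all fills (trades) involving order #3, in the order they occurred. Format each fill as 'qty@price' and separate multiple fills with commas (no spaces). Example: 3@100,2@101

Answer: 4@103,4@96

Derivation:
After op 1 [order #1] market_sell(qty=3): fills=none; bids=[-] asks=[-]
After op 2 [order #2] limit_buy(price=103, qty=4): fills=none; bids=[#2:4@103] asks=[-]
After op 3 [order #3] limit_sell(price=96, qty=8): fills=#2x#3:4@103; bids=[-] asks=[#3:4@96]
After op 4 [order #4] limit_sell(price=102, qty=9): fills=none; bids=[-] asks=[#3:4@96 #4:9@102]
After op 5 [order #5] limit_buy(price=102, qty=7): fills=#5x#3:4@96 #5x#4:3@102; bids=[-] asks=[#4:6@102]
After op 6 [order #6] limit_sell(price=102, qty=2): fills=none; bids=[-] asks=[#4:6@102 #6:2@102]
After op 7 cancel(order #2): fills=none; bids=[-] asks=[#4:6@102 #6:2@102]
After op 8 [order #7] limit_buy(price=99, qty=2): fills=none; bids=[#7:2@99] asks=[#4:6@102 #6:2@102]
After op 9 [order #8] market_buy(qty=1): fills=#8x#4:1@102; bids=[#7:2@99] asks=[#4:5@102 #6:2@102]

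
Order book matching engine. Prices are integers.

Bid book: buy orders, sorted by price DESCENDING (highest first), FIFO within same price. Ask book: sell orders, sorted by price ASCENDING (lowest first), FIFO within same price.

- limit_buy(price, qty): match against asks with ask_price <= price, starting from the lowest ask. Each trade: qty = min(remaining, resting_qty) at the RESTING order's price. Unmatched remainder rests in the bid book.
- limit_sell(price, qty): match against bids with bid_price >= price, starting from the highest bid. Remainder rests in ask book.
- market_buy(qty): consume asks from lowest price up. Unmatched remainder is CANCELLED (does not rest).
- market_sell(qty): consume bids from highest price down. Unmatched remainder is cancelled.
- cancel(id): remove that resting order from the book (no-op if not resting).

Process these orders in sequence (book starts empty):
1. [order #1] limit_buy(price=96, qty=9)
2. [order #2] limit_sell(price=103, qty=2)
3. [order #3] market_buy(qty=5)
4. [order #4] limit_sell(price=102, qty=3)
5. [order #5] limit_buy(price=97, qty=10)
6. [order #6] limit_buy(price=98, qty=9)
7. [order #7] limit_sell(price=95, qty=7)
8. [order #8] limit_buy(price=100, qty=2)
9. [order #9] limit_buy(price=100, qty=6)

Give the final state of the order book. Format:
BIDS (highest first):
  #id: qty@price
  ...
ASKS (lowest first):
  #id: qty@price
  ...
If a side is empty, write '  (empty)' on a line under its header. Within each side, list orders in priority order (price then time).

After op 1 [order #1] limit_buy(price=96, qty=9): fills=none; bids=[#1:9@96] asks=[-]
After op 2 [order #2] limit_sell(price=103, qty=2): fills=none; bids=[#1:9@96] asks=[#2:2@103]
After op 3 [order #3] market_buy(qty=5): fills=#3x#2:2@103; bids=[#1:9@96] asks=[-]
After op 4 [order #4] limit_sell(price=102, qty=3): fills=none; bids=[#1:9@96] asks=[#4:3@102]
After op 5 [order #5] limit_buy(price=97, qty=10): fills=none; bids=[#5:10@97 #1:9@96] asks=[#4:3@102]
After op 6 [order #6] limit_buy(price=98, qty=9): fills=none; bids=[#6:9@98 #5:10@97 #1:9@96] asks=[#4:3@102]
After op 7 [order #7] limit_sell(price=95, qty=7): fills=#6x#7:7@98; bids=[#6:2@98 #5:10@97 #1:9@96] asks=[#4:3@102]
After op 8 [order #8] limit_buy(price=100, qty=2): fills=none; bids=[#8:2@100 #6:2@98 #5:10@97 #1:9@96] asks=[#4:3@102]
After op 9 [order #9] limit_buy(price=100, qty=6): fills=none; bids=[#8:2@100 #9:6@100 #6:2@98 #5:10@97 #1:9@96] asks=[#4:3@102]

Answer: BIDS (highest first):
  #8: 2@100
  #9: 6@100
  #6: 2@98
  #5: 10@97
  #1: 9@96
ASKS (lowest first):
  #4: 3@102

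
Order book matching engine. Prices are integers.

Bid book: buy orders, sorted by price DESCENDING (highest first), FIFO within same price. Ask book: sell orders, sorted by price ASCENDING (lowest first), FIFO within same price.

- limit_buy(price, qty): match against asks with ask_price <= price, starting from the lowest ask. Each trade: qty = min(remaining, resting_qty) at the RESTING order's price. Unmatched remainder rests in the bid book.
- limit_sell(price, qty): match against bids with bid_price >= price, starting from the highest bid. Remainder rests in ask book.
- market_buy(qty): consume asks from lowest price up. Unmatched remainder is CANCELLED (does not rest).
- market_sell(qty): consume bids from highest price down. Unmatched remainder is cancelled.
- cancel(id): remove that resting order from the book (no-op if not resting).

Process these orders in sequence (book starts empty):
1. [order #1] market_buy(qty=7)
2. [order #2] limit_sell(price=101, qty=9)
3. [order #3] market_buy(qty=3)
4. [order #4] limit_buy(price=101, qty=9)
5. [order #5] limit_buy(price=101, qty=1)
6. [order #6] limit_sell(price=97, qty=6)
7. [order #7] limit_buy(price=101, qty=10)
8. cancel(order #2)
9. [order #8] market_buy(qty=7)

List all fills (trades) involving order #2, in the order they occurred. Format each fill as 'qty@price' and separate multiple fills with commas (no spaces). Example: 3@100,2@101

Answer: 3@101,6@101

Derivation:
After op 1 [order #1] market_buy(qty=7): fills=none; bids=[-] asks=[-]
After op 2 [order #2] limit_sell(price=101, qty=9): fills=none; bids=[-] asks=[#2:9@101]
After op 3 [order #3] market_buy(qty=3): fills=#3x#2:3@101; bids=[-] asks=[#2:6@101]
After op 4 [order #4] limit_buy(price=101, qty=9): fills=#4x#2:6@101; bids=[#4:3@101] asks=[-]
After op 5 [order #5] limit_buy(price=101, qty=1): fills=none; bids=[#4:3@101 #5:1@101] asks=[-]
After op 6 [order #6] limit_sell(price=97, qty=6): fills=#4x#6:3@101 #5x#6:1@101; bids=[-] asks=[#6:2@97]
After op 7 [order #7] limit_buy(price=101, qty=10): fills=#7x#6:2@97; bids=[#7:8@101] asks=[-]
After op 8 cancel(order #2): fills=none; bids=[#7:8@101] asks=[-]
After op 9 [order #8] market_buy(qty=7): fills=none; bids=[#7:8@101] asks=[-]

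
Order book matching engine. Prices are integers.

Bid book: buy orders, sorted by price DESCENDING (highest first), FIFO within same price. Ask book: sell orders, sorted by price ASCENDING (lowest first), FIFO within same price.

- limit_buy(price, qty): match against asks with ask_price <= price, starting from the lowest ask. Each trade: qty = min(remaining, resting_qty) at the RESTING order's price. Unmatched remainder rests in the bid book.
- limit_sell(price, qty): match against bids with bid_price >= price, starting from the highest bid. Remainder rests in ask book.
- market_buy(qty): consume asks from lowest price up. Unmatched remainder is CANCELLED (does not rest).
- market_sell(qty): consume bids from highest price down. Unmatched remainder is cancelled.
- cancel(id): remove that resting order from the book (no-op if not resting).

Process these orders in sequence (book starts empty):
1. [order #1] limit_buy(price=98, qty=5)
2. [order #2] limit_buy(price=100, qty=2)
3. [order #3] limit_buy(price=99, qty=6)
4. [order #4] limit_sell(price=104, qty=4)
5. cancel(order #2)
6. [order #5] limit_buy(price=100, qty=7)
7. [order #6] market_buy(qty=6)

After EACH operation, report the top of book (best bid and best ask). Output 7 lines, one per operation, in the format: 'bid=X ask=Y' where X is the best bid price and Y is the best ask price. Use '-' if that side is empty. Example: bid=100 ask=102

Answer: bid=98 ask=-
bid=100 ask=-
bid=100 ask=-
bid=100 ask=104
bid=99 ask=104
bid=100 ask=104
bid=100 ask=-

Derivation:
After op 1 [order #1] limit_buy(price=98, qty=5): fills=none; bids=[#1:5@98] asks=[-]
After op 2 [order #2] limit_buy(price=100, qty=2): fills=none; bids=[#2:2@100 #1:5@98] asks=[-]
After op 3 [order #3] limit_buy(price=99, qty=6): fills=none; bids=[#2:2@100 #3:6@99 #1:5@98] asks=[-]
After op 4 [order #4] limit_sell(price=104, qty=4): fills=none; bids=[#2:2@100 #3:6@99 #1:5@98] asks=[#4:4@104]
After op 5 cancel(order #2): fills=none; bids=[#3:6@99 #1:5@98] asks=[#4:4@104]
After op 6 [order #5] limit_buy(price=100, qty=7): fills=none; bids=[#5:7@100 #3:6@99 #1:5@98] asks=[#4:4@104]
After op 7 [order #6] market_buy(qty=6): fills=#6x#4:4@104; bids=[#5:7@100 #3:6@99 #1:5@98] asks=[-]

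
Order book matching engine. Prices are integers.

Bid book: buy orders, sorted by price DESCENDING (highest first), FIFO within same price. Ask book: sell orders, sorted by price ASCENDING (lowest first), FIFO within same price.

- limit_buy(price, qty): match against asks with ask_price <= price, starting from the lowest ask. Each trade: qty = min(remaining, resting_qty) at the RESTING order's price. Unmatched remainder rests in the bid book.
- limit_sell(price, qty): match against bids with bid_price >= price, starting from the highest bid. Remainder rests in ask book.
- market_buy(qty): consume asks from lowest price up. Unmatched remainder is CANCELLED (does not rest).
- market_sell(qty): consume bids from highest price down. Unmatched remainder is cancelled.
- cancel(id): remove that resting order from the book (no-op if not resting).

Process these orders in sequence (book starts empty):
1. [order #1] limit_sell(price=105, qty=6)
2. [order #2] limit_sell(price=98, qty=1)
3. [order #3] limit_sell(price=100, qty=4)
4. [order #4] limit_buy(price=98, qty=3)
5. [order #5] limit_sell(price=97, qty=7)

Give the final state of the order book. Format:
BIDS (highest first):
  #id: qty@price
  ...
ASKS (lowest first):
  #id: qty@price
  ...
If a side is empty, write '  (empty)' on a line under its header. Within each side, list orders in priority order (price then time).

After op 1 [order #1] limit_sell(price=105, qty=6): fills=none; bids=[-] asks=[#1:6@105]
After op 2 [order #2] limit_sell(price=98, qty=1): fills=none; bids=[-] asks=[#2:1@98 #1:6@105]
After op 3 [order #3] limit_sell(price=100, qty=4): fills=none; bids=[-] asks=[#2:1@98 #3:4@100 #1:6@105]
After op 4 [order #4] limit_buy(price=98, qty=3): fills=#4x#2:1@98; bids=[#4:2@98] asks=[#3:4@100 #1:6@105]
After op 5 [order #5] limit_sell(price=97, qty=7): fills=#4x#5:2@98; bids=[-] asks=[#5:5@97 #3:4@100 #1:6@105]

Answer: BIDS (highest first):
  (empty)
ASKS (lowest first):
  #5: 5@97
  #3: 4@100
  #1: 6@105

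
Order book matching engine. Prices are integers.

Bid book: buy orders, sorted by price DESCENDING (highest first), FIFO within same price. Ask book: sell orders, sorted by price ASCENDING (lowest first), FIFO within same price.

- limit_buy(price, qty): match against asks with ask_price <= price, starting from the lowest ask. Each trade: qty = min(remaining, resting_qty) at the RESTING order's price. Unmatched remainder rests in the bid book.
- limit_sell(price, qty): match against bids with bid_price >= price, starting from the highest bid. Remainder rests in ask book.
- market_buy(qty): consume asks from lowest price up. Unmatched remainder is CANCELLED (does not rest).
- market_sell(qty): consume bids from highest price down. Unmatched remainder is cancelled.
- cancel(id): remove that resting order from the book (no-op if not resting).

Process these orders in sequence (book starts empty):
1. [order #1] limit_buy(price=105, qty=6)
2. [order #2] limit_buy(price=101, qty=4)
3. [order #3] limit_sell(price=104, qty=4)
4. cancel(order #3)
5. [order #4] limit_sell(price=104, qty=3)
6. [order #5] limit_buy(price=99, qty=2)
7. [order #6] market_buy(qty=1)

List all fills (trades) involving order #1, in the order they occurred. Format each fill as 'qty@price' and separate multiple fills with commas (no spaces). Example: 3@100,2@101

After op 1 [order #1] limit_buy(price=105, qty=6): fills=none; bids=[#1:6@105] asks=[-]
After op 2 [order #2] limit_buy(price=101, qty=4): fills=none; bids=[#1:6@105 #2:4@101] asks=[-]
After op 3 [order #3] limit_sell(price=104, qty=4): fills=#1x#3:4@105; bids=[#1:2@105 #2:4@101] asks=[-]
After op 4 cancel(order #3): fills=none; bids=[#1:2@105 #2:4@101] asks=[-]
After op 5 [order #4] limit_sell(price=104, qty=3): fills=#1x#4:2@105; bids=[#2:4@101] asks=[#4:1@104]
After op 6 [order #5] limit_buy(price=99, qty=2): fills=none; bids=[#2:4@101 #5:2@99] asks=[#4:1@104]
After op 7 [order #6] market_buy(qty=1): fills=#6x#4:1@104; bids=[#2:4@101 #5:2@99] asks=[-]

Answer: 4@105,2@105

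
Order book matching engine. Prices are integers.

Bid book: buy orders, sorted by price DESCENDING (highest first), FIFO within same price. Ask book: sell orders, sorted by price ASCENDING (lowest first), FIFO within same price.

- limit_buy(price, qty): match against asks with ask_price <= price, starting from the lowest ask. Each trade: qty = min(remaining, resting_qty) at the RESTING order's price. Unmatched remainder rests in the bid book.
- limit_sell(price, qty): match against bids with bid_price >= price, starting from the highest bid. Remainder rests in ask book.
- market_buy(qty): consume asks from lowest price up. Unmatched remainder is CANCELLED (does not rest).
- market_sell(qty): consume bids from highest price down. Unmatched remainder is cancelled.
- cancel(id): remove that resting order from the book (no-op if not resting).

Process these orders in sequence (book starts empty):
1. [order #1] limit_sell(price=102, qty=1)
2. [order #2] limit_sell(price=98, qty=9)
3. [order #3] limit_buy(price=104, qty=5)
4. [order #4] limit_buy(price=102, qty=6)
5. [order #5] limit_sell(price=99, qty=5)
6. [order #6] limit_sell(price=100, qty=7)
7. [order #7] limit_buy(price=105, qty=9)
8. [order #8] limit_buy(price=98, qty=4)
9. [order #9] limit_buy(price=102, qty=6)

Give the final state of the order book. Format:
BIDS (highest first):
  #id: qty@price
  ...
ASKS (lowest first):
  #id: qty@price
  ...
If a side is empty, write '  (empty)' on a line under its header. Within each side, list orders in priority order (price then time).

After op 1 [order #1] limit_sell(price=102, qty=1): fills=none; bids=[-] asks=[#1:1@102]
After op 2 [order #2] limit_sell(price=98, qty=9): fills=none; bids=[-] asks=[#2:9@98 #1:1@102]
After op 3 [order #3] limit_buy(price=104, qty=5): fills=#3x#2:5@98; bids=[-] asks=[#2:4@98 #1:1@102]
After op 4 [order #4] limit_buy(price=102, qty=6): fills=#4x#2:4@98 #4x#1:1@102; bids=[#4:1@102] asks=[-]
After op 5 [order #5] limit_sell(price=99, qty=5): fills=#4x#5:1@102; bids=[-] asks=[#5:4@99]
After op 6 [order #6] limit_sell(price=100, qty=7): fills=none; bids=[-] asks=[#5:4@99 #6:7@100]
After op 7 [order #7] limit_buy(price=105, qty=9): fills=#7x#5:4@99 #7x#6:5@100; bids=[-] asks=[#6:2@100]
After op 8 [order #8] limit_buy(price=98, qty=4): fills=none; bids=[#8:4@98] asks=[#6:2@100]
After op 9 [order #9] limit_buy(price=102, qty=6): fills=#9x#6:2@100; bids=[#9:4@102 #8:4@98] asks=[-]

Answer: BIDS (highest first):
  #9: 4@102
  #8: 4@98
ASKS (lowest first):
  (empty)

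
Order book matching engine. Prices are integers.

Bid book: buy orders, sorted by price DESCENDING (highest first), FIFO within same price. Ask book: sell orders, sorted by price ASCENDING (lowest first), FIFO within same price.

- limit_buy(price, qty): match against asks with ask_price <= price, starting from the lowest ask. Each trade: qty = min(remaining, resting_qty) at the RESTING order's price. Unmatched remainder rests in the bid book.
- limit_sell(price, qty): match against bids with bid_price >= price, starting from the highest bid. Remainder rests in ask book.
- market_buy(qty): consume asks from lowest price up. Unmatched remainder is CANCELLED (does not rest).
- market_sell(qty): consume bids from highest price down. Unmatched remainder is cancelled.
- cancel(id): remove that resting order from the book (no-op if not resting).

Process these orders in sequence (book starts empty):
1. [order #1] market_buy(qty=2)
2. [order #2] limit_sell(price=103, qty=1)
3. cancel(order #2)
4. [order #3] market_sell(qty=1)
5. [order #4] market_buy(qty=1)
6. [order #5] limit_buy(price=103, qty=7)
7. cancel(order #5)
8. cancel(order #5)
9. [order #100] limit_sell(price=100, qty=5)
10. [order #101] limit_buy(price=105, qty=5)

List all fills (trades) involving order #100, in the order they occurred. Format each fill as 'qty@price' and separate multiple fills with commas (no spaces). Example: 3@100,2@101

After op 1 [order #1] market_buy(qty=2): fills=none; bids=[-] asks=[-]
After op 2 [order #2] limit_sell(price=103, qty=1): fills=none; bids=[-] asks=[#2:1@103]
After op 3 cancel(order #2): fills=none; bids=[-] asks=[-]
After op 4 [order #3] market_sell(qty=1): fills=none; bids=[-] asks=[-]
After op 5 [order #4] market_buy(qty=1): fills=none; bids=[-] asks=[-]
After op 6 [order #5] limit_buy(price=103, qty=7): fills=none; bids=[#5:7@103] asks=[-]
After op 7 cancel(order #5): fills=none; bids=[-] asks=[-]
After op 8 cancel(order #5): fills=none; bids=[-] asks=[-]
After op 9 [order #100] limit_sell(price=100, qty=5): fills=none; bids=[-] asks=[#100:5@100]
After op 10 [order #101] limit_buy(price=105, qty=5): fills=#101x#100:5@100; bids=[-] asks=[-]

Answer: 5@100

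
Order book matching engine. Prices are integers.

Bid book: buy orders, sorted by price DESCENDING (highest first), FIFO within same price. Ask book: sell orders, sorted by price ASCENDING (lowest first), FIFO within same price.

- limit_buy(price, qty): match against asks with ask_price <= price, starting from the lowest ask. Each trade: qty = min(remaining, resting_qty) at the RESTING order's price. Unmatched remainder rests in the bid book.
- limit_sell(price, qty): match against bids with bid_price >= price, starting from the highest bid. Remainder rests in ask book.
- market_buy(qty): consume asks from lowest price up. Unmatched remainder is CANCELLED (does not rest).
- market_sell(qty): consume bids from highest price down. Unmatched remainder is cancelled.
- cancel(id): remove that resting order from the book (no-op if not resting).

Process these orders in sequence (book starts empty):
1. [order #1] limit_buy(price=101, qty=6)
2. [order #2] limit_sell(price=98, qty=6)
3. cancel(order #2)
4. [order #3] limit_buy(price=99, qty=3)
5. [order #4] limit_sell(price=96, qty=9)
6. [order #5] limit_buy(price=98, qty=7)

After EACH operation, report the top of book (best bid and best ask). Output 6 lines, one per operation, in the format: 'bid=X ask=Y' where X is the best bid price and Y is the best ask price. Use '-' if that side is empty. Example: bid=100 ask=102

Answer: bid=101 ask=-
bid=- ask=-
bid=- ask=-
bid=99 ask=-
bid=- ask=96
bid=98 ask=-

Derivation:
After op 1 [order #1] limit_buy(price=101, qty=6): fills=none; bids=[#1:6@101] asks=[-]
After op 2 [order #2] limit_sell(price=98, qty=6): fills=#1x#2:6@101; bids=[-] asks=[-]
After op 3 cancel(order #2): fills=none; bids=[-] asks=[-]
After op 4 [order #3] limit_buy(price=99, qty=3): fills=none; bids=[#3:3@99] asks=[-]
After op 5 [order #4] limit_sell(price=96, qty=9): fills=#3x#4:3@99; bids=[-] asks=[#4:6@96]
After op 6 [order #5] limit_buy(price=98, qty=7): fills=#5x#4:6@96; bids=[#5:1@98] asks=[-]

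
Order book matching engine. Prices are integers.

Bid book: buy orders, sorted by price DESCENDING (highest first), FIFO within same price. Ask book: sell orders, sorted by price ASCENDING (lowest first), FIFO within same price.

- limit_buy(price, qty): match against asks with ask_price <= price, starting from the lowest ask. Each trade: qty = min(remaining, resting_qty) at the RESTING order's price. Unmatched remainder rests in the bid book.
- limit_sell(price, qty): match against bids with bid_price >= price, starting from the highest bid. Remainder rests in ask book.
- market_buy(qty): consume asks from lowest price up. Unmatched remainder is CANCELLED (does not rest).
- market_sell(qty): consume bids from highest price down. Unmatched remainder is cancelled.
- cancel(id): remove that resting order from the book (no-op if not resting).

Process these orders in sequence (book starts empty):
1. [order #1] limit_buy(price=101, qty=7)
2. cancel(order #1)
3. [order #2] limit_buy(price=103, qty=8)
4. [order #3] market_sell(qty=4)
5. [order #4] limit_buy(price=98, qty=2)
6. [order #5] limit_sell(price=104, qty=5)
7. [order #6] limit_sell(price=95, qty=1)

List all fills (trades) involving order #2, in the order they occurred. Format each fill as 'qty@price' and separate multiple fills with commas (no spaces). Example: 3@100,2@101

After op 1 [order #1] limit_buy(price=101, qty=7): fills=none; bids=[#1:7@101] asks=[-]
After op 2 cancel(order #1): fills=none; bids=[-] asks=[-]
After op 3 [order #2] limit_buy(price=103, qty=8): fills=none; bids=[#2:8@103] asks=[-]
After op 4 [order #3] market_sell(qty=4): fills=#2x#3:4@103; bids=[#2:4@103] asks=[-]
After op 5 [order #4] limit_buy(price=98, qty=2): fills=none; bids=[#2:4@103 #4:2@98] asks=[-]
After op 6 [order #5] limit_sell(price=104, qty=5): fills=none; bids=[#2:4@103 #4:2@98] asks=[#5:5@104]
After op 7 [order #6] limit_sell(price=95, qty=1): fills=#2x#6:1@103; bids=[#2:3@103 #4:2@98] asks=[#5:5@104]

Answer: 4@103,1@103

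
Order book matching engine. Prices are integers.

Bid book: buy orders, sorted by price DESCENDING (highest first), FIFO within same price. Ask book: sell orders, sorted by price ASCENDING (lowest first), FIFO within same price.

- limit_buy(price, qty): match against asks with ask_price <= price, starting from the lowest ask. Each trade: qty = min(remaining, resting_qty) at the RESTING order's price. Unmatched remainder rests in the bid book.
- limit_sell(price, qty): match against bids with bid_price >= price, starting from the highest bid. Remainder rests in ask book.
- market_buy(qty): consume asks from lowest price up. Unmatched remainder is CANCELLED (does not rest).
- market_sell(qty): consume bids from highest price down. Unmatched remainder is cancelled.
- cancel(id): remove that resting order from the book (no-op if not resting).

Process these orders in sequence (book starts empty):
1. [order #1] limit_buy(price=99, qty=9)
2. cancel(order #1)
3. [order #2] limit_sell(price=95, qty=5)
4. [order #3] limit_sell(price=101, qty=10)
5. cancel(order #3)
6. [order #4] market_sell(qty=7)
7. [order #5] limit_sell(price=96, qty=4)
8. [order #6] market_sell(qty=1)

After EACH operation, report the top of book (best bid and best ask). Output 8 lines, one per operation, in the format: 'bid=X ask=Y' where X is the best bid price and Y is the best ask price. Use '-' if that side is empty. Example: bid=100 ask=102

Answer: bid=99 ask=-
bid=- ask=-
bid=- ask=95
bid=- ask=95
bid=- ask=95
bid=- ask=95
bid=- ask=95
bid=- ask=95

Derivation:
After op 1 [order #1] limit_buy(price=99, qty=9): fills=none; bids=[#1:9@99] asks=[-]
After op 2 cancel(order #1): fills=none; bids=[-] asks=[-]
After op 3 [order #2] limit_sell(price=95, qty=5): fills=none; bids=[-] asks=[#2:5@95]
After op 4 [order #3] limit_sell(price=101, qty=10): fills=none; bids=[-] asks=[#2:5@95 #3:10@101]
After op 5 cancel(order #3): fills=none; bids=[-] asks=[#2:5@95]
After op 6 [order #4] market_sell(qty=7): fills=none; bids=[-] asks=[#2:5@95]
After op 7 [order #5] limit_sell(price=96, qty=4): fills=none; bids=[-] asks=[#2:5@95 #5:4@96]
After op 8 [order #6] market_sell(qty=1): fills=none; bids=[-] asks=[#2:5@95 #5:4@96]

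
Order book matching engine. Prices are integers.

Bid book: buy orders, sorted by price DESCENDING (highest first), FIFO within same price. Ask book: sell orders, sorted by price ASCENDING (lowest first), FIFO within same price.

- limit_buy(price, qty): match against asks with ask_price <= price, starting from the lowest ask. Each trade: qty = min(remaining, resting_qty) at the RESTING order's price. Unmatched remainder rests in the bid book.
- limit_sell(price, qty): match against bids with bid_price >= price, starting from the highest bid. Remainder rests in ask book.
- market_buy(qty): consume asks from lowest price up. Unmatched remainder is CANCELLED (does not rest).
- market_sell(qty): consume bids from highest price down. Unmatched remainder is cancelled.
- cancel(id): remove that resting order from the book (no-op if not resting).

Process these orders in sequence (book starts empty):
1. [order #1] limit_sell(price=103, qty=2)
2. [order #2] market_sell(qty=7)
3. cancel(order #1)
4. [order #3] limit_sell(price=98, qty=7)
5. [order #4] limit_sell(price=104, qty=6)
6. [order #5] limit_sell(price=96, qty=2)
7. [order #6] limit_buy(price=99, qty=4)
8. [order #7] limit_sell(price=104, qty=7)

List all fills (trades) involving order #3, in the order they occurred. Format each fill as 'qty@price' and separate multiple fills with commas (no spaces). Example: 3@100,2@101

Answer: 2@98

Derivation:
After op 1 [order #1] limit_sell(price=103, qty=2): fills=none; bids=[-] asks=[#1:2@103]
After op 2 [order #2] market_sell(qty=7): fills=none; bids=[-] asks=[#1:2@103]
After op 3 cancel(order #1): fills=none; bids=[-] asks=[-]
After op 4 [order #3] limit_sell(price=98, qty=7): fills=none; bids=[-] asks=[#3:7@98]
After op 5 [order #4] limit_sell(price=104, qty=6): fills=none; bids=[-] asks=[#3:7@98 #4:6@104]
After op 6 [order #5] limit_sell(price=96, qty=2): fills=none; bids=[-] asks=[#5:2@96 #3:7@98 #4:6@104]
After op 7 [order #6] limit_buy(price=99, qty=4): fills=#6x#5:2@96 #6x#3:2@98; bids=[-] asks=[#3:5@98 #4:6@104]
After op 8 [order #7] limit_sell(price=104, qty=7): fills=none; bids=[-] asks=[#3:5@98 #4:6@104 #7:7@104]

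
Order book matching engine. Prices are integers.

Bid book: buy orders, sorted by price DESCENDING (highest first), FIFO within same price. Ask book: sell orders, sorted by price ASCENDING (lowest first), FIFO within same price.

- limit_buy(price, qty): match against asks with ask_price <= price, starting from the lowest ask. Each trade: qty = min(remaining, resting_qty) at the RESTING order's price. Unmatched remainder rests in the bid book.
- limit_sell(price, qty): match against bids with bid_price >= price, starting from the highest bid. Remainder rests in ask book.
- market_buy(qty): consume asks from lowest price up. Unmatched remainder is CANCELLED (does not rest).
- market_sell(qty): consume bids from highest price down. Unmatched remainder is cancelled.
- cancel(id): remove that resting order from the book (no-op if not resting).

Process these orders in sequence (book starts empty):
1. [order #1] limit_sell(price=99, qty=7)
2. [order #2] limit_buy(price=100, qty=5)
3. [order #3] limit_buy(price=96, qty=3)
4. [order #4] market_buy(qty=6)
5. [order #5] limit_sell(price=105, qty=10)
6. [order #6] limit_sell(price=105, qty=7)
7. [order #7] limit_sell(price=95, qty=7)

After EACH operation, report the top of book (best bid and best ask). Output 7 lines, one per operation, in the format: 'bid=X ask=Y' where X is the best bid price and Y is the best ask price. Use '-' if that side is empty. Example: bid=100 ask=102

After op 1 [order #1] limit_sell(price=99, qty=7): fills=none; bids=[-] asks=[#1:7@99]
After op 2 [order #2] limit_buy(price=100, qty=5): fills=#2x#1:5@99; bids=[-] asks=[#1:2@99]
After op 3 [order #3] limit_buy(price=96, qty=3): fills=none; bids=[#3:3@96] asks=[#1:2@99]
After op 4 [order #4] market_buy(qty=6): fills=#4x#1:2@99; bids=[#3:3@96] asks=[-]
After op 5 [order #5] limit_sell(price=105, qty=10): fills=none; bids=[#3:3@96] asks=[#5:10@105]
After op 6 [order #6] limit_sell(price=105, qty=7): fills=none; bids=[#3:3@96] asks=[#5:10@105 #6:7@105]
After op 7 [order #7] limit_sell(price=95, qty=7): fills=#3x#7:3@96; bids=[-] asks=[#7:4@95 #5:10@105 #6:7@105]

Answer: bid=- ask=99
bid=- ask=99
bid=96 ask=99
bid=96 ask=-
bid=96 ask=105
bid=96 ask=105
bid=- ask=95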